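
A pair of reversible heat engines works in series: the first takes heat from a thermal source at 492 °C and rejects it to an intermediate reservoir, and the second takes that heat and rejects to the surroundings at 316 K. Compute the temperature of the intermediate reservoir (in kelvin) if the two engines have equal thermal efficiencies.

T_m ≈ 492 K

T_H = 492 °C → 492 + 273.15 = 765.15 K.
Equal efficiencies require 1 − T_m/T_H = 1 − T_C/T_m, i.e. T_m/T_H = T_C/T_m, so T_m = √(T_H·T_C) = √(765.15 × 316.00) = 492 K.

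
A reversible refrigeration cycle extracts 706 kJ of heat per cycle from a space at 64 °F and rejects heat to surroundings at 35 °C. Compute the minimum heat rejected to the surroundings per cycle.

Q_H ≈ 748 kJ

T_H = 35 °C → 35 + 273.15 = 308.15 K.
T_C = 64 °F → (64 − 32) × 5/9 = 17.78 °C = 290.93 K.
For a reversible cycle Q_H/Q_C = T_H/T_C, so Q_H = Q_C·T_H/T_C = 706 × 308.15/290.93 = 748 kJ.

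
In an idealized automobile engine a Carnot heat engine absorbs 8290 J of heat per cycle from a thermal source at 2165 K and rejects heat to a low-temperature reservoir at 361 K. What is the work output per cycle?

Carnot efficiency: η = 1 − T_C/T_H = 1 − 361.00/2165.00 = 0.8333.
W = η·Q_H = 0.8333 × 8290 = 6910 J.

W ≈ 6910 J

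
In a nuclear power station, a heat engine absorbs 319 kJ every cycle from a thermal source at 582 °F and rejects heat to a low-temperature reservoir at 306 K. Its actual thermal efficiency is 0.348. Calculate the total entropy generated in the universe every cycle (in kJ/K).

ΔS_univ ≈ 0.128 kJ/K

T_H = 582 °F → (582 − 32) × 5/9 = 305.56 °C = 578.71 K.
W = η·Q_H = 0.348 × 319 = 111.0 kJ, so Q_C = Q_H − W = 208.0 kJ.
The hot reservoir loses entropy Q_H/T_H = 319/578.71 = 0.5512 kJ/K; the cold reservoir gains Q_C/T_C = 208.0/306.00 = 0.6797 kJ/K.
ΔS_univ = −Q_H/T_H + Q_C/T_C = 0.128 kJ/K (> 0, since η = 0.348 < η_Carnot = 0.471).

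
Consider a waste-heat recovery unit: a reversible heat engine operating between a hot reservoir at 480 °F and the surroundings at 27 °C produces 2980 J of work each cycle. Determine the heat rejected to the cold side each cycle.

T_H = 480 °F → (480 − 32) × 5/9 = 248.89 °C = 522.04 K.
T_C = 27 °C → 27 + 273.15 = 300.15 K.
Carnot efficiency: η = 1 − T_C/T_H = 1 − 300.15/522.04 = 0.4250.
Since Q_C/Q_H = T_C/T_H and Q_H = W/η, Q_C = W·T_C/(T_H − T_C) = 2980 × 300.15/221.89 = 4030 J.

Q_C ≈ 4030 J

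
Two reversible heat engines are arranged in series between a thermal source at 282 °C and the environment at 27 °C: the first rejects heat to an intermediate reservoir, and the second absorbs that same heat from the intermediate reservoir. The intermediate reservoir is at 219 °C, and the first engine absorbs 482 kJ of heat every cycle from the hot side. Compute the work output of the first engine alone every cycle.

T_H = 282 °C → 282 + 273.15 = 555.15 K.
T_C = 27 °C → 27 + 273.15 = 300.15 K.
T_m = 219 °C → 219 + 273.15 = 492.15 K.
First-stage efficiency η₁ = 1 − T_m/T_H = 1 − 492.15/555.15 = 0.1135.
W₁ = η₁·Q_H = 0.1135 × 482 = 54.7 kJ.

W₁ ≈ 54.7 kJ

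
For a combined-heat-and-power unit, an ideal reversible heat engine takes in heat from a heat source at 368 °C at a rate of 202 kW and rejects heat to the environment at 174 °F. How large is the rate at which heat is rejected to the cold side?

T_H = 368 °C → 368 + 273.15 = 641.15 K.
T_C = 174 °F → (174 − 32) × 5/9 = 78.89 °C = 352.04 K.
The Carnot efficiency is η = 1 − T_C/T_H = 1 − 352.04/641.15 = 0.4509.
For a reversible cycle Q_C/Q_H = T_C/T_H, so Q_C = 202 × 352.04/641.15 = 111 kW.

Q̇_C ≈ 111 kW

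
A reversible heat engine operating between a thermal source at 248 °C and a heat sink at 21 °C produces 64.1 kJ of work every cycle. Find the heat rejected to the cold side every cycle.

T_H = 248 °C → 248 + 273.15 = 521.15 K.
T_C = 21 °C → 21 + 273.15 = 294.15 K.
Since the cycle is reversible, η = 1 − T_C/T_H = 1 − 294.15/521.15 = 0.4356.
Since Q_C/Q_H = T_C/T_H and Q_H = W/η, Q_C = W·T_C/(T_H − T_C) = 64.1 × 294.15/227.00 = 83.1 kJ.

Q_C ≈ 83.1 kJ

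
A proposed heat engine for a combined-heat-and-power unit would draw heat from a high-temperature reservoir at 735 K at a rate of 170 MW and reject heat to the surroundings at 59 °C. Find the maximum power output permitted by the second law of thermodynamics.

T_C = 59 °C → 59 + 273.15 = 332.15 K.
No engine can exceed the Carnot limit: η_max = 1 − T_C/T_H = 1 − 332.15/735.00 = 0.5481.
W_max = η_max · Q_H = 0.5481 × 170 = 93.2 MW.

Ẇ_max ≈ 93.2 MW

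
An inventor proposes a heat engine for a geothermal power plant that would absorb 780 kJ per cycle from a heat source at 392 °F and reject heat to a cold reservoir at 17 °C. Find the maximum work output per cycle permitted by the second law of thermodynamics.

T_H = 392 °F → (392 − 32) × 5/9 = 200.00 °C = 473.15 K.
T_C = 17 °C → 17 + 273.15 = 290.15 K.
No engine can exceed the Carnot limit: η_max = 1 − T_C/T_H = 1 − 290.15/473.15 = 0.3868.
W_max = η_max · Q_H = 0.3868 × 780 = 302 kJ.

W_max ≈ 302 kJ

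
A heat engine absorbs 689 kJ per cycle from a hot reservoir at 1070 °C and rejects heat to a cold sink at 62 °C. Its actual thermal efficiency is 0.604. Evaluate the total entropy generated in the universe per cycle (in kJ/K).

ΔS_univ ≈ 0.3011 kJ/K

T_H = 1070 °C → 1070 + 273.15 = 1343.15 K.
T_C = 62 °C → 62 + 273.15 = 335.15 K.
W = η·Q_H = 0.604 × 689 = 416.2 kJ, so Q_C = Q_H − W = 272.8 kJ.
Reservoir entropy changes: ΔS_H = −Q_H/T_H = −689/1343.15 = -0.5130 kJ/K and ΔS_C = +Q_C/T_C = 272.8/335.15 = 0.8141 kJ/K.
ΔS_univ = −Q_H/T_H + Q_C/T_C = 0.3011 kJ/K (> 0, since η = 0.604 < η_Carnot = 0.750).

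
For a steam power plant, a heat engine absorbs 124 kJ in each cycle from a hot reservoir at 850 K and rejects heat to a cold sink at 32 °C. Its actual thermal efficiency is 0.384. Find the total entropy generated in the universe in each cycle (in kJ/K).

T_C = 32 °C → 32 + 273.15 = 305.15 K.
W = η·Q_H = 0.384 × 124 = 47.62 kJ, so Q_C = Q_H − W = 76.38 kJ.
Entropy balance on the reservoirs: −Q_H/T_H = -0.1459 kJ/K, +Q_C/T_C = 0.2503 kJ/K.
ΔS_univ = −Q_H/T_H + Q_C/T_C = 0.104 kJ/K (> 0, since η = 0.384 < η_Carnot = 0.641).

ΔS_univ ≈ 0.104 kJ/K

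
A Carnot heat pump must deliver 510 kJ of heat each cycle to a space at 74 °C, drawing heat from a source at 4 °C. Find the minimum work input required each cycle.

W_in ≈ 103 kJ

T_H = 74 °C → 74 + 273.15 = 347.15 K.
T_C = 4 °C → 4 + 273.15 = 277.15 K.
The Carnot heat-pump COP is COP_HP = T_H/(T_H − T_C) = 347.15/70.00 = 4.9593.
W = Q_H/COP_HP = 510/4.9593 = 103 kJ.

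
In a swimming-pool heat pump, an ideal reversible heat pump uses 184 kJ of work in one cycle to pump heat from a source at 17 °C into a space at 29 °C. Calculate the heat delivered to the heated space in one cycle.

Q_H ≈ 4630 kJ

T_H = 29 °C → 29 + 273.15 = 302.15 K.
T_C = 17 °C → 17 + 273.15 = 290.15 K.
Reversible heating COP: COP_HP = T_H/(T_H − T_C) = 302.15/12.00 = 25.1792.
Q_H = COP_HP · W = 25.1792 × 184 = 4630 kJ.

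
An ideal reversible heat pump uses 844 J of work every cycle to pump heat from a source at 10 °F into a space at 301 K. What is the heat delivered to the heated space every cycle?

T_C = 10 °F → (10 − 32) × 5/9 = -12.22 °C = 260.93 K.
For a reversible heat pump, COP_HP = T_H/(T_H − T_C) = 301.00/40.07 = 7.5114.
Q_H = COP_HP · W = 7.5114 × 844 = 6340 J.

Q_H ≈ 6340 J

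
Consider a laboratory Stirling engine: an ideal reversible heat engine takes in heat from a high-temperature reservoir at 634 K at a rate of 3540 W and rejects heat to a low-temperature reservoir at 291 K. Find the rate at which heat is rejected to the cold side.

η_rev = 1 − T_C/T_H = 1 − 291.00/634.00 = 0.5410.
For a reversible cycle Q_C/Q_H = T_C/T_H, so Q_C = 3540 × 291.00/634.00 = 1620 W.

Q̇_C ≈ 1620 W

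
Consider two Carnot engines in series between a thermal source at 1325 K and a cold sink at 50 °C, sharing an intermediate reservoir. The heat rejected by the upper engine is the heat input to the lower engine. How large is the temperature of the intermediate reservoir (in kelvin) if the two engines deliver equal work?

T_C = 50 °C → 50 + 273.15 = 323.15 K.
For reversible stages Q_m = Q_H·(T_m/T_H). Setting W₁ = Q_H(1 − T_m/T_H) equal to W₂ = Q_m(1 − T_C/T_m) = Q_H·(T_m − T_C)/T_H gives T_H − T_m = T_m − T_C, so T_m = (T_H + T_C)/2 = (1325.00 + 323.15)/2 = 824.1 K.

T_m ≈ 824.1 K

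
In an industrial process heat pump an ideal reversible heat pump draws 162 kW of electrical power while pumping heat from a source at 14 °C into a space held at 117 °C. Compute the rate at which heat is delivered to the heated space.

T_H = 117 °C → 117 + 273.15 = 390.15 K.
T_C = 14 °C → 14 + 273.15 = 287.15 K.
Reversible heating COP: COP_HP = T_H/(T_H − T_C) = 390.15/103.00 = 3.7879.
Q_H = COP_HP · W = 3.7879 × 162 = 613.6 kW.

Q̇_H ≈ 613.6 kW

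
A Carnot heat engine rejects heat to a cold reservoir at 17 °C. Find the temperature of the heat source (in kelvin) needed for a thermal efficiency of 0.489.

T_H ≈ 568 K

T_C = 17 °C → 17 + 273.15 = 290.15 K.
From η = 1 − T_C/T_H, solving for T_H gives T_H = T_C/(1 − η) = 290.15/(1 − 0.489) = 568 K.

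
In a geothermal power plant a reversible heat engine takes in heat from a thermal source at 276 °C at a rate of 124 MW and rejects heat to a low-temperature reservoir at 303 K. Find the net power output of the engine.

T_H = 276 °C → 276 + 273.15 = 549.15 K.
Since the cycle is reversible, η = 1 − T_C/T_H = 1 − 303.00/549.15 = 0.4482.
W = η·Q_H = 0.4482 × 124 = 55.58 MW.

Ẇ ≈ 55.58 MW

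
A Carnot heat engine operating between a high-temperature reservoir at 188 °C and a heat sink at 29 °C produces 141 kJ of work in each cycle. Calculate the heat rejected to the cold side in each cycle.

Q_C ≈ 267.9 kJ

T_H = 188 °C → 188 + 273.15 = 461.15 K.
T_C = 29 °C → 29 + 273.15 = 302.15 K.
Since the cycle is reversible, η = 1 − T_C/T_H = 1 − 302.15/461.15 = 0.3448.
Since Q_C/Q_H = T_C/T_H and Q_H = W/η, Q_C = W·T_C/(T_H − T_C) = 141 × 302.15/159.00 = 267.9 kJ.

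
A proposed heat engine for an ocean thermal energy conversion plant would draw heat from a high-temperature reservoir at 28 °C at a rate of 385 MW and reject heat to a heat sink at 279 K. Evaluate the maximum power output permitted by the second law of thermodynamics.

T_H = 28 °C → 28 + 273.15 = 301.15 K.
The upper bound on efficiency is η_max = 1 − T_C/T_H = 1 − 279.00/301.15 = 0.0736.
W_max = η_max · Q_H = 0.0736 × 385 = 28.3 MW.

Ẇ_max ≈ 28.3 MW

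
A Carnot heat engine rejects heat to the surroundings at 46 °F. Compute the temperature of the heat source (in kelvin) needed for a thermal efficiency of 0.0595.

T_C = 46 °F → (46 − 32) × 5/9 = 7.78 °C = 280.93 K.
From η = 1 − T_C/T_H, solving for T_H gives T_H = T_C/(1 − η) = 280.93/(1 − 0.0595) = 299 K.

T_H ≈ 299 K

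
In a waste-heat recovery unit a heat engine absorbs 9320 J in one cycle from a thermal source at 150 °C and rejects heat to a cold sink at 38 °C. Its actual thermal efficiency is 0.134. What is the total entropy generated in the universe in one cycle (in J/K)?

T_H = 150 °C → 150 + 273.15 = 423.15 K.
T_C = 38 °C → 38 + 273.15 = 311.15 K.
W = η·Q_H = 0.134 × 9320 = 1249 J, so Q_C = Q_H − W = 8071 J.
Entropy balance on the reservoirs: −Q_H/T_H = -22.03 J/K, +Q_C/T_C = 25.94 J/K.
ΔS_univ = −Q_H/T_H + Q_C/T_C = 3.91 J/K (> 0, since η = 0.134 < η_Carnot = 0.265).

ΔS_univ ≈ 3.91 J/K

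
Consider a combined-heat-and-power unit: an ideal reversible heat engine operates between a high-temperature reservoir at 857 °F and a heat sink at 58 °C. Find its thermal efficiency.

T_H = 857 °F → (857 − 32) × 5/9 = 458.33 °C = 731.48 K.
T_C = 58 °C → 58 + 273.15 = 331.15 K.
The Carnot efficiency is η = 1 − T_C/T_H = 1 − 331.15/731.48 = 0.547.

η ≈ 0.547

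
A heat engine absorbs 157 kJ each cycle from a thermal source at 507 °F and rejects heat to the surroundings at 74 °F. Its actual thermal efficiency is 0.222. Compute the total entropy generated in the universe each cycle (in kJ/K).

ΔS_univ ≈ 0.120 kJ/K

T_H = 507 °F → (507 − 32) × 5/9 = 263.89 °C = 537.04 K.
T_C = 74 °F → (74 − 32) × 5/9 = 23.33 °C = 296.48 K.
W = η·Q_H = 0.222 × 157 = 34.85 kJ, so Q_C = Q_H − W = 122.1 kJ.
Entropy balance on the reservoirs: −Q_H/T_H = -0.2923 kJ/K, +Q_C/T_C = 0.4120 kJ/K.
ΔS_univ = −Q_H/T_H + Q_C/T_C = 0.120 kJ/K (> 0, since η = 0.222 < η_Carnot = 0.448).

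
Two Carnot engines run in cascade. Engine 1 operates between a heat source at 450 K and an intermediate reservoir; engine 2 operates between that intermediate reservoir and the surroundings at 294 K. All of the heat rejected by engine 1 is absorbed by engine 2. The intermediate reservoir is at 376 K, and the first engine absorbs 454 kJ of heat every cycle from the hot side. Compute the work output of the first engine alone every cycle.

First-stage efficiency η₁ = 1 − T_m/T_H = 1 − 376.00/450.00 = 0.1644.
W₁ = η₁·Q_H = 0.1644 × 454 = 74.66 kJ.

W₁ ≈ 74.66 kJ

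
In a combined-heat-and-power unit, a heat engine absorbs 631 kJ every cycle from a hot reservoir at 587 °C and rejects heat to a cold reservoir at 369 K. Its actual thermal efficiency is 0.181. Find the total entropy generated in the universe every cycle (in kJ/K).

T_H = 587 °C → 587 + 273.15 = 860.15 K.
W = η·Q_H = 0.181 × 631 = 114.2 kJ, so Q_C = Q_H − W = 516.8 kJ.
Reservoir entropy changes: ΔS_H = −Q_H/T_H = −631/860.15 = -0.7336 kJ/K and ΔS_C = +Q_C/T_C = 516.8/369.00 = 1.401 kJ/K.
ΔS_univ = −Q_H/T_H + Q_C/T_C = 0.6669 kJ/K (> 0, since η = 0.181 < η_Carnot = 0.571).

ΔS_univ ≈ 0.6669 kJ/K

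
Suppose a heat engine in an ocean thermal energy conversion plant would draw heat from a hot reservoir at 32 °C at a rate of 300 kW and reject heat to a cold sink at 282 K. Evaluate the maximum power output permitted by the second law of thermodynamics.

Ẇ_max ≈ 22.76 kW

T_H = 32 °C → 32 + 273.15 = 305.15 K.
The upper bound on efficiency is η_max = 1 − T_C/T_H = 1 − 282.00/305.15 = 0.0759.
W_max = η_max · Q_H = 0.0759 × 300 = 22.76 kW.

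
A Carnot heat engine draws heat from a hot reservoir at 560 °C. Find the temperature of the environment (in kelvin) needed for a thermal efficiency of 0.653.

T_C ≈ 289 K

T_H = 560 °C → 560 + 273.15 = 833.15 K.
From η = 1 − T_C/T_H, T_C = T_H·(1 − η) = 833.15 × (1 − 0.653) = 289 K.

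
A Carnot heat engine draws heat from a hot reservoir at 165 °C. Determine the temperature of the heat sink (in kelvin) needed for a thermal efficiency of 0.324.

T_H = 165 °C → 165 + 273.15 = 438.15 K.
From η = 1 − T_C/T_H, T_C = T_H·(1 − η) = 438.15 × (1 − 0.324) = 296 K.

T_C ≈ 296 K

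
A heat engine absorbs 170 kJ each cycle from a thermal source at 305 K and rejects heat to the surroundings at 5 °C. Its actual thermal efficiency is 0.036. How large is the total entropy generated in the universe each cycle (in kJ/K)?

T_C = 5 °C → 5 + 273.15 = 278.15 K.
W = η·Q_H = 0.036 × 170 = 6.120 kJ, so Q_C = Q_H − W = 163.9 kJ.
Reservoir entropy changes: ΔS_H = −Q_H/T_H = −170/305.00 = -0.5574 kJ/K and ΔS_C = +Q_C/T_C = 163.9/278.15 = 0.5892 kJ/K.
ΔS_univ = −Q_H/T_H + Q_C/T_C = 0.0318 kJ/K (> 0, since η = 0.036 < η_Carnot = 0.088).

ΔS_univ ≈ 0.0318 kJ/K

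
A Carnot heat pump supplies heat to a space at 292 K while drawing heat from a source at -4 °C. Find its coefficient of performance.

COP_HP ≈ 12.8

T_C = -4 °C → -4 + 273.15 = 269.15 K.
Reversible heating COP: COP_HP = T_H/(T_H − T_C) = 292.00/(292.00 − 269.15) = 12.8.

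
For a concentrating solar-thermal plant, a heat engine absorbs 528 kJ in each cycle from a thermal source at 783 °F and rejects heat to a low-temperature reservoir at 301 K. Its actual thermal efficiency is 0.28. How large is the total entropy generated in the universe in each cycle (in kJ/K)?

ΔS_univ ≈ 0.498 kJ/K

T_H = 783 °F → (783 − 32) × 5/9 = 417.22 °C = 690.37 K.
W = η·Q_H = 0.28 × 528 = 147.8 kJ, so Q_C = Q_H − W = 380.2 kJ.
Entropy balance on the reservoirs: −Q_H/T_H = -0.7648 kJ/K, +Q_C/T_C = 1.263 kJ/K.
ΔS_univ = −Q_H/T_H + Q_C/T_C = 0.498 kJ/K (> 0, since η = 0.28 < η_Carnot = 0.564).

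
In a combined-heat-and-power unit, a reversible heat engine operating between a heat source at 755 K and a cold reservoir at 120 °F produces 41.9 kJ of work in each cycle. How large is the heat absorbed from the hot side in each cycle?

Q_H ≈ 73.1 kJ

T_C = 120 °F → (120 − 32) × 5/9 = 48.89 °C = 322.04 K.
η_rev = 1 − T_C/T_H = 1 − 322.04/755.00 = 0.5735.
Q_H = W/η = 41.9/0.5735 = 73.1 kJ.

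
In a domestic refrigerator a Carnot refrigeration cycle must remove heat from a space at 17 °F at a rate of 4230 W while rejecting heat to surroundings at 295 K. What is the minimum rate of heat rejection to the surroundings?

Q̇_H ≈ 4710 W

T_C = 17 °F → (17 − 32) × 5/9 = -8.33 °C = 264.82 K.
For a reversible cycle Q_H/Q_C = T_H/T_C, so Q_H = Q_C·T_H/T_C = 4230 × 295.00/264.82 = 4710 W.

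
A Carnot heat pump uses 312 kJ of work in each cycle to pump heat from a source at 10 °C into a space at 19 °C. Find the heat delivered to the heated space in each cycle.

T_H = 19 °C → 19 + 273.15 = 292.15 K.
T_C = 10 °C → 10 + 273.15 = 283.15 K.
Reversible heating COP: COP_HP = T_H/(T_H − T_C) = 292.15/9.00 = 32.4611.
Q_H = COP_HP · W = 32.4611 × 312 = 10100 kJ.

Q_H ≈ 10100 kJ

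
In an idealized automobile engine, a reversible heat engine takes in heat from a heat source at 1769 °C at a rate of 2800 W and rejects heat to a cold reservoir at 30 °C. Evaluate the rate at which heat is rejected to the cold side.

Q̇_C ≈ 416 W

T_H = 1769 °C → 1769 + 273.15 = 2042.15 K.
T_C = 30 °C → 30 + 273.15 = 303.15 K.
For a reversible engine, η = 1 − T_C/T_H = 1 − 303.15/2042.15 = 0.8516.
For a reversible cycle Q_C/Q_H = T_C/T_H, so Q_C = 2800 × 303.15/2042.15 = 416 W.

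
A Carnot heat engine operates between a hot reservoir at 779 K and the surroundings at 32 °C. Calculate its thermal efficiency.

η ≈ 0.6083

T_C = 32 °C → 32 + 273.15 = 305.15 K.
Carnot efficiency: η = 1 − T_C/T_H = 1 − 305.15/779.00 = 0.6083.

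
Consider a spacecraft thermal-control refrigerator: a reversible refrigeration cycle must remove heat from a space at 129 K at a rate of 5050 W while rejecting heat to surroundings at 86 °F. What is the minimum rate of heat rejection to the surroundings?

T_H = 86 °F → (86 − 32) × 5/9 = 30.00 °C = 303.15 K.
For a reversible cycle Q_H/Q_C = T_H/T_C, so Q_H = Q_C·T_H/T_C = 5050 × 303.15/129.00 = 11900 W.

Q̇_H ≈ 11900 W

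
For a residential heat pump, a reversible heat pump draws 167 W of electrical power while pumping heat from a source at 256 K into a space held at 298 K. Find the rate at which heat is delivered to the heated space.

Q̇_H ≈ 1185 W

For a reversible heat pump, COP_HP = T_H/(T_H − T_C) = 298.00/42.00 = 7.0952.
Q_H = COP_HP · W = 7.0952 × 167 = 1185 W.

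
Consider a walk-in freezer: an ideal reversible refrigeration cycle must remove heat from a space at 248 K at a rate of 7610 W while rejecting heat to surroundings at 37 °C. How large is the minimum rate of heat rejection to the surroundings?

Q̇_H ≈ 9520 W

T_H = 37 °C → 37 + 273.15 = 310.15 K.
For a reversible cycle Q_H/Q_C = T_H/T_C, so Q_H = Q_C·T_H/T_C = 7610 × 310.15/248.00 = 9520 W.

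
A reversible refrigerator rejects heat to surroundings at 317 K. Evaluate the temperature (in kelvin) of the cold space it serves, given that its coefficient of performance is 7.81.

COP_R = T_C/(T_H − T_C) ⇒ T_C = T_H·COP_R/(1 + COP_R) = 317.00 × 7.81/(1 + 7.81) = 281 K.

T_C ≈ 281 K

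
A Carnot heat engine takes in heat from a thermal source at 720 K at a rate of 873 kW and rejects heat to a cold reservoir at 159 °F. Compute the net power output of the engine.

Ẇ ≈ 456 kW

T_C = 159 °F → (159 − 32) × 5/9 = 70.56 °C = 343.71 K.
η_rev = 1 − T_C/T_H = 1 − 343.71/720.00 = 0.5226.
W = η·Q_H = 0.5226 × 873 = 456 kW.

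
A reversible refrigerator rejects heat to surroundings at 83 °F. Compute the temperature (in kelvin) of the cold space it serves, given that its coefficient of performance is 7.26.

T_H = 83 °F → (83 − 32) × 5/9 = 28.33 °C = 301.48 K.
COP_R = T_C/(T_H − T_C) ⇒ T_C = T_H·COP_R/(1 + COP_R) = 301.48 × 7.26/(1 + 7.26) = 265.0 K.

T_C ≈ 265.0 K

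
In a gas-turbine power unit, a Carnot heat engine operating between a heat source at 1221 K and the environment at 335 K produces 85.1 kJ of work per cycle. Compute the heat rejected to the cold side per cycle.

Q_C ≈ 32.2 kJ

η_rev = 1 − T_C/T_H = 1 − 335.00/1221.00 = 0.7256.
Since Q_C/Q_H = T_C/T_H and Q_H = W/η, Q_C = W·T_C/(T_H − T_C) = 85.1 × 335.00/886.00 = 32.2 kJ.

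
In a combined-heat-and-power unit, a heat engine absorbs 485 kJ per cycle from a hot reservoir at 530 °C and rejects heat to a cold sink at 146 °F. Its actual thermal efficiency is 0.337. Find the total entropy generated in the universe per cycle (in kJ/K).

ΔS_univ ≈ 0.3518 kJ/K

T_H = 530 °C → 530 + 273.15 = 803.15 K.
T_C = 146 °F → (146 − 32) × 5/9 = 63.33 °C = 336.48 K.
W = η·Q_H = 0.337 × 485 = 163.4 kJ, so Q_C = Q_H − W = 321.6 kJ.
Reservoir entropy changes: ΔS_H = −Q_H/T_H = −485/803.15 = -0.6039 kJ/K and ΔS_C = +Q_C/T_C = 321.6/336.48 = 0.9556 kJ/K.
ΔS_univ = −Q_H/T_H + Q_C/T_C = 0.3518 kJ/K (> 0, since η = 0.337 < η_Carnot = 0.581).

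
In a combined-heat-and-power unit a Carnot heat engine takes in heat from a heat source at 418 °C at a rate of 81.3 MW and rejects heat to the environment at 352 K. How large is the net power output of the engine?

T_H = 418 °C → 418 + 273.15 = 691.15 K.
η_rev = 1 − T_C/T_H = 1 − 352.00/691.15 = 0.4907.
W = η·Q_H = 0.4907 × 81.3 = 39.9 MW.

Ẇ ≈ 39.9 MW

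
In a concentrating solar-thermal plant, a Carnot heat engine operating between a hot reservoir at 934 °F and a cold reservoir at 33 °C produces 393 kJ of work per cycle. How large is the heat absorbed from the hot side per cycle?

T_H = 934 °F → (934 − 32) × 5/9 = 501.11 °C = 774.26 K.
T_C = 33 °C → 33 + 273.15 = 306.15 K.
The Carnot efficiency is η = 1 − T_C/T_H = 1 − 306.15/774.26 = 0.6046.
Q_H = W/η = 393/0.6046 = 650 kJ.

Q_H ≈ 650 kJ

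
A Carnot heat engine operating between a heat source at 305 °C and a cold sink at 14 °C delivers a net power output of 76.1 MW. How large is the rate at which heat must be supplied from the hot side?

Q̇_H ≈ 151 MW

T_H = 305 °C → 305 + 273.15 = 578.15 K.
T_C = 14 °C → 14 + 273.15 = 287.15 K.
η_rev = 1 − T_C/T_H = 1 − 287.15/578.15 = 0.5033.
Q_H = W/η = 76.1/0.5033 = 151 MW.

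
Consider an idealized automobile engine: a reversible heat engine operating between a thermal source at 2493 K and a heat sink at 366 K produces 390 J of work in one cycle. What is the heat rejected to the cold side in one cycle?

Q_C ≈ 67.1 J

For a reversible engine, η = 1 − T_C/T_H = 1 − 366.00/2493.00 = 0.8532.
Since Q_C/Q_H = T_C/T_H and Q_H = W/η, Q_C = W·T_C/(T_H − T_C) = 390 × 366.00/2127.00 = 67.1 J.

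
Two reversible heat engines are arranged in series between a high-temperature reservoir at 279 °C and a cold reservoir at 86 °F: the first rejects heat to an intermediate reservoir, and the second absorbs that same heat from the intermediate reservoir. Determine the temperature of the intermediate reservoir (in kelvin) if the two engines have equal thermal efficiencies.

T_m ≈ 409 K

T_H = 279 °C → 279 + 273.15 = 552.15 K.
T_C = 86 °F → (86 − 32) × 5/9 = 30.00 °C = 303.15 K.
Equal efficiencies require 1 − T_m/T_H = 1 − T_C/T_m, i.e. T_m/T_H = T_C/T_m, so T_m = √(T_H·T_C) = √(552.15 × 303.15) = 409 K.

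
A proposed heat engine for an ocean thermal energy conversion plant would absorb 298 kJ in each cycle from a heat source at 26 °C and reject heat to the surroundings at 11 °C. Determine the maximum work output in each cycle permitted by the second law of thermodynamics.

T_H = 26 °C → 26 + 273.15 = 299.15 K.
T_C = 11 °C → 11 + 273.15 = 284.15 K.
No engine can exceed the Carnot limit: η_max = 1 − T_C/T_H = 1 − 284.15/299.15 = 0.0501.
W_max = η_max · Q_H = 0.0501 × 298 = 14.94 kJ.

W_max ≈ 14.94 kJ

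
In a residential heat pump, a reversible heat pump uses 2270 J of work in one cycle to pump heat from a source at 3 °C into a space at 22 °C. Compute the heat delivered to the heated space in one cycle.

T_H = 22 °C → 22 + 273.15 = 295.15 K.
T_C = 3 °C → 3 + 273.15 = 276.15 K.
For a reversible heat pump, COP_HP = T_H/(T_H − T_C) = 295.15/19.00 = 15.5342.
Q_H = COP_HP · W = 15.5342 × 2270 = 35260 J.

Q_H ≈ 35260 J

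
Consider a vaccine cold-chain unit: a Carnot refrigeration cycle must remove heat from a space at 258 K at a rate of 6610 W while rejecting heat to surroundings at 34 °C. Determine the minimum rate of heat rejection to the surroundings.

Q̇_H ≈ 7869 W

T_H = 34 °C → 34 + 273.15 = 307.15 K.
For a reversible cycle Q_H/Q_C = T_H/T_C, so Q_H = Q_C·T_H/T_C = 6610 × 307.15/258.00 = 7869 W.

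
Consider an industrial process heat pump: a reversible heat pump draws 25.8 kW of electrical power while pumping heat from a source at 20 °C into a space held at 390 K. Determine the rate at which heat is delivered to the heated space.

T_C = 20 °C → 20 + 273.15 = 293.15 K.
For a reversible heat pump, COP_HP = T_H/(T_H − T_C) = 390.00/96.85 = 4.0268.
Q_H = COP_HP · W = 4.0268 × 25.8 = 104 kW.

Q̇_H ≈ 104 kW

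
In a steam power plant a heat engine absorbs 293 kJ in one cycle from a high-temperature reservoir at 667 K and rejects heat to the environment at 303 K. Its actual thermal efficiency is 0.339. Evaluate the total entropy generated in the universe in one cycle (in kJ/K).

W = η·Q_H = 0.339 × 293 = 99.33 kJ, so Q_C = Q_H − W = 193.7 kJ.
Reservoir entropy changes: ΔS_H = −Q_H/T_H = −293/667.00 = -0.4393 kJ/K and ΔS_C = +Q_C/T_C = 193.7/303.00 = 0.6392 kJ/K.
ΔS_univ = −Q_H/T_H + Q_C/T_C = 0.200 kJ/K (> 0, since η = 0.339 < η_Carnot = 0.546).

ΔS_univ ≈ 0.200 kJ/K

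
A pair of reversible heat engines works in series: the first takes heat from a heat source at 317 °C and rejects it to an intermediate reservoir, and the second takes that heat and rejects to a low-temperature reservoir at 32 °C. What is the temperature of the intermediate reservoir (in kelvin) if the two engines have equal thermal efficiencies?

T_H = 317 °C → 317 + 273.15 = 590.15 K.
T_C = 32 °C → 32 + 273.15 = 305.15 K.
Equal efficiencies require 1 − T_m/T_H = 1 − T_C/T_m, i.e. T_m/T_H = T_C/T_m, so T_m = √(T_H·T_C) = √(590.15 × 305.15) = 424 K.

T_m ≈ 424 K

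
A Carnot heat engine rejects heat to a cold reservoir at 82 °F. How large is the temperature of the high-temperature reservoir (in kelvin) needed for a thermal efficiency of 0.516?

T_H ≈ 622 K

T_C = 82 °F → (82 − 32) × 5/9 = 27.78 °C = 300.93 K.
From η = 1 − T_C/T_H, solving for T_H gives T_H = T_C/(1 − η) = 300.93/(1 − 0.516) = 622 K.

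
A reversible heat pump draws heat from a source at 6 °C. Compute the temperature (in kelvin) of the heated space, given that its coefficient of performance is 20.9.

T_C = 6 °C → 6 + 273.15 = 279.15 K.
COP_HP = T_H/(T_H − T_C) ⇒ T_H = T_C·COP_HP/(COP_HP − 1) = 279.15 × 20.9/(20.9 − 1) = 293.2 K.

T_H ≈ 293.2 K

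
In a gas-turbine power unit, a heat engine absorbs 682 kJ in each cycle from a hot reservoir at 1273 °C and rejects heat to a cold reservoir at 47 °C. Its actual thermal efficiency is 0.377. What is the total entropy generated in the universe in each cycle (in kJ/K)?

ΔS_univ ≈ 0.8861 kJ/K

T_H = 1273 °C → 1273 + 273.15 = 1546.15 K.
T_C = 47 °C → 47 + 273.15 = 320.15 K.
W = η·Q_H = 0.377 × 682 = 257.1 kJ, so Q_C = Q_H − W = 424.9 kJ.
Reservoir entropy changes: ΔS_H = −Q_H/T_H = −682/1546.15 = -0.4411 kJ/K and ΔS_C = +Q_C/T_C = 424.9/320.15 = 1.327 kJ/K.
ΔS_univ = −Q_H/T_H + Q_C/T_C = 0.8861 kJ/K (> 0, since η = 0.377 < η_Carnot = 0.793).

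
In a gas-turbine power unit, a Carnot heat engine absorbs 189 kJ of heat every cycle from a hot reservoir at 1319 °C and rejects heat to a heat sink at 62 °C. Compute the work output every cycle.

T_H = 1319 °C → 1319 + 273.15 = 1592.15 K.
T_C = 62 °C → 62 + 273.15 = 335.15 K.
Since the cycle is reversible, η = 1 − T_C/T_H = 1 − 335.15/1592.15 = 0.7895.
W = η·Q_H = 0.7895 × 189 = 149.2 kJ.

W ≈ 149.2 kJ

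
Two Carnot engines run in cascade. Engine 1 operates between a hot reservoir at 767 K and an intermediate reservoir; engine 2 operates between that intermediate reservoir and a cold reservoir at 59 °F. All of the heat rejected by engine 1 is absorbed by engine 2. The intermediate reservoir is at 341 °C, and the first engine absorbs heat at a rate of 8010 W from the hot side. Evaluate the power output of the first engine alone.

Ẇ₁ ≈ 1600 W

T_C = 59 °F → (59 − 32) × 5/9 = 15.00 °C = 288.15 K.
T_m = 341 °C → 341 + 273.15 = 614.15 K.
First-stage efficiency η₁ = 1 − T_m/T_H = 1 − 614.15/767.00 = 0.1993.
W₁ = η₁·Q_H = 0.1993 × 8010 = 1600 W.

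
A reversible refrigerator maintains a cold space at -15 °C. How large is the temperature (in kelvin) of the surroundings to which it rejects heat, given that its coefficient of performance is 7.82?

T_H ≈ 291 K

T_C = -15 °C → -15 + 273.15 = 258.15 K.
COP_R = T_C/(T_H − T_C) ⇒ T_H = T_C·(1 + 1/COP_R) = 258.15 × (1 + 1/7.82) = 291 K.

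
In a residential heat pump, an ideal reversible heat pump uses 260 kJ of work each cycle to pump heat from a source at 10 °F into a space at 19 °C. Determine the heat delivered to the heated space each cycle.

Q_H ≈ 2433 kJ

T_H = 19 °C → 19 + 273.15 = 292.15 K.
T_C = 10 °F → (10 − 32) × 5/9 = -12.22 °C = 260.93 K.
COP_HP = T_H/(T_H − T_C) = 292.15/31.22 = 9.3571.
Q_H = COP_HP · W = 9.3571 × 260 = 2433 kJ.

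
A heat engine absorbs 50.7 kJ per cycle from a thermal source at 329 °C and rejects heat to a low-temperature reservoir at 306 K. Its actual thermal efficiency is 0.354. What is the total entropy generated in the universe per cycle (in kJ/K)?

ΔS_univ ≈ 0.02284 kJ/K

T_H = 329 °C → 329 + 273.15 = 602.15 K.
W = η·Q_H = 0.354 × 50.7 = 17.95 kJ, so Q_C = Q_H − W = 32.75 kJ.
The hot reservoir loses entropy Q_H/T_H = 50.7/602.15 = 0.08420 kJ/K; the cold reservoir gains Q_C/T_C = 32.75/306.00 = 0.1070 kJ/K.
ΔS_univ = −Q_H/T_H + Q_C/T_C = 0.02284 kJ/K (> 0, since η = 0.354 < η_Carnot = 0.492).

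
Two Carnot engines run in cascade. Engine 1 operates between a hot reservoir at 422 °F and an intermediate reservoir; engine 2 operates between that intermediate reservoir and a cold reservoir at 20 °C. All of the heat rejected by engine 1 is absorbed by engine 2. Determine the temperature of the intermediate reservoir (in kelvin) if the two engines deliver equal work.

T_H = 422 °F → (422 − 32) × 5/9 = 216.67 °C = 489.82 K.
T_C = 20 °C → 20 + 273.15 = 293.15 K.
For reversible stages Q_m = Q_H·(T_m/T_H). Setting W₁ = Q_H(1 − T_m/T_H) equal to W₂ = Q_m(1 − T_C/T_m) = Q_H·(T_m − T_C)/T_H gives T_H − T_m = T_m − T_C, so T_m = (T_H + T_C)/2 = (489.82 + 293.15)/2 = 391 K.

T_m ≈ 391 K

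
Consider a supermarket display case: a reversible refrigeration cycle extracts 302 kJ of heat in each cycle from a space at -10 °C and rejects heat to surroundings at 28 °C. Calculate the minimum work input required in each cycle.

T_H = 28 °C → 28 + 273.15 = 301.15 K.
T_C = -10 °C → -10 + 273.15 = 263.15 K.
The reversible coefficient of performance is COP_R = T_C/(T_H − T_C) = 263.15/38.00 = 6.9250.
W = Q_C/COP_R = 302/6.9250 = 43.6 kJ.

W_in ≈ 43.6 kJ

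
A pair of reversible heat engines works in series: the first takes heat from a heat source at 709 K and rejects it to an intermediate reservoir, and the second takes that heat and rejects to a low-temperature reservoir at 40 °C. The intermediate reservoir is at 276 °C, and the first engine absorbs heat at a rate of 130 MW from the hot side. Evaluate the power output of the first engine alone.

Ẇ₁ ≈ 29.3 MW

T_C = 40 °C → 40 + 273.15 = 313.15 K.
T_m = 276 °C → 276 + 273.15 = 549.15 K.
First-stage efficiency η₁ = 1 − T_m/T_H = 1 − 549.15/709.00 = 0.2255.
W₁ = η₁·Q_H = 0.2255 × 130 = 29.3 MW.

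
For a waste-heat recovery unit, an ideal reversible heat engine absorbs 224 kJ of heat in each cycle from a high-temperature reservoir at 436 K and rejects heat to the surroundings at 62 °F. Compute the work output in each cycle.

W ≈ 75.1 kJ

T_C = 62 °F → (62 − 32) × 5/9 = 16.67 °C = 289.82 K.
η_rev = 1 − T_C/T_H = 1 − 289.82/436.00 = 0.3353.
W = η·Q_H = 0.3353 × 224 = 75.1 kJ.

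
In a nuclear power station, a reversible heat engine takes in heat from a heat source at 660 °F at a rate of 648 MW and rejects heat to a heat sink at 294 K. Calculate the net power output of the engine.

Ẇ ≈ 342 MW

T_H = 660 °F → (660 − 32) × 5/9 = 348.89 °C = 622.04 K.
Carnot efficiency: η = 1 − T_C/T_H = 1 − 294.00/622.04 = 0.5274.
W = η·Q_H = 0.5274 × 648 = 342 MW.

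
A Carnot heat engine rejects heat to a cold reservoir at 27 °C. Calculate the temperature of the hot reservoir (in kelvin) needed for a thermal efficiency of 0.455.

T_C = 27 °C → 27 + 273.15 = 300.15 K.
From η = 1 − T_C/T_H, solving for T_H gives T_H = T_C/(1 − η) = 300.15/(1 − 0.455) = 550.7 K.

T_H ≈ 550.7 K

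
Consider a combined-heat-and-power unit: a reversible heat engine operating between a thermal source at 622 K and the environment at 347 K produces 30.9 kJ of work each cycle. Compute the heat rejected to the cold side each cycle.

Q_C ≈ 38.99 kJ

The Carnot efficiency is η = 1 − T_C/T_H = 1 − 347.00/622.00 = 0.4421.
Since Q_C/Q_H = T_C/T_H and Q_H = W/η, Q_C = W·T_C/(T_H − T_C) = 30.9 × 347.00/275.00 = 38.99 kJ.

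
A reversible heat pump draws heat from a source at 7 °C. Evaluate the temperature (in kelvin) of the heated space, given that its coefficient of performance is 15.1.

T_C = 7 °C → 7 + 273.15 = 280.15 K.
COP_HP = T_H/(T_H − T_C) ⇒ T_H = T_C·COP_HP/(COP_HP − 1) = 280.15 × 15.1/(15.1 − 1) = 300.0 K.

T_H ≈ 300.0 K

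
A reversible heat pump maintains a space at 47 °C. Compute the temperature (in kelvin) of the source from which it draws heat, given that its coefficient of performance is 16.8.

T_H = 47 °C → 47 + 273.15 = 320.15 K.
COP_HP = T_H/(T_H − T_C) ⇒ T_C = T_H·(COP_HP − 1)/COP_HP = 320.15 × (16.8 − 1)/16.8 = 301 K.

T_C ≈ 301 K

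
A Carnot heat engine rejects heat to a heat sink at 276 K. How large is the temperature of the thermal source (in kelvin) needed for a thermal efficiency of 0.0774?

From η = 1 − T_C/T_H, solving for T_H gives T_H = T_C/(1 − η) = 276.00/(1 − 0.0774) = 299 K.

T_H ≈ 299 K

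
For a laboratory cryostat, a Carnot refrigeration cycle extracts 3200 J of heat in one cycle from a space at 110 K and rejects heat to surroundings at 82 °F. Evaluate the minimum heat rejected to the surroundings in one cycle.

T_H = 82 °F → (82 − 32) × 5/9 = 27.78 °C = 300.93 K.
For a reversible cycle Q_H/Q_C = T_H/T_C, so Q_H = Q_C·T_H/T_C = 3200 × 300.93/110.00 = 8750 J.

Q_H ≈ 8750 J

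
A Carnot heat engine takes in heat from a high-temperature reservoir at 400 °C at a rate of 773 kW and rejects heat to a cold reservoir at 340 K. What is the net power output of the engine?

T_H = 400 °C → 400 + 273.15 = 673.15 K.
Carnot efficiency: η = 1 − T_C/T_H = 1 − 340.00/673.15 = 0.4949.
W = η·Q_H = 0.4949 × 773 = 383 kW.

Ẇ ≈ 383 kW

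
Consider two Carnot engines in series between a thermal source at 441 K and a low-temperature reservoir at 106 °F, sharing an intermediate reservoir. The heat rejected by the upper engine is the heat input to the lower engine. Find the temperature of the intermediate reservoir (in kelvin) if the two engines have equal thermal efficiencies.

T_C = 106 °F → (106 − 32) × 5/9 = 41.11 °C = 314.26 K.
Equal efficiencies require 1 − T_m/T_H = 1 − T_C/T_m, i.e. T_m/T_H = T_C/T_m, so T_m = √(T_H·T_C) = √(441.00 × 314.26) = 372 K.

T_m ≈ 372 K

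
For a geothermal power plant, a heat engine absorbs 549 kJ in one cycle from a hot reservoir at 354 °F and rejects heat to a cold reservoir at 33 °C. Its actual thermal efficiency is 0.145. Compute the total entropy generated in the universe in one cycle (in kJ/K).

T_H = 354 °F → (354 − 32) × 5/9 = 178.89 °C = 452.04 K.
T_C = 33 °C → 33 + 273.15 = 306.15 K.
W = η·Q_H = 0.145 × 549 = 79.60 kJ, so Q_C = Q_H − W = 469.4 kJ.
Reservoir entropy changes: ΔS_H = −Q_H/T_H = −549/452.04 = -1.214 kJ/K and ΔS_C = +Q_C/T_C = 469.4/306.15 = 1.533 kJ/K.
ΔS_univ = −Q_H/T_H + Q_C/T_C = 0.319 kJ/K (> 0, since η = 0.145 < η_Carnot = 0.323).

ΔS_univ ≈ 0.319 kJ/K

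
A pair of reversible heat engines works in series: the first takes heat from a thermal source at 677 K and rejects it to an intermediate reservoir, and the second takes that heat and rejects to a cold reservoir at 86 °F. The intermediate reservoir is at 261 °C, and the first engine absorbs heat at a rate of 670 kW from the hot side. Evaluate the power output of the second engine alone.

T_C = 86 °F → (86 − 32) × 5/9 = 30.00 °C = 303.15 K.
T_m = 261 °C → 261 + 273.15 = 534.15 K.
Heat entering the second stage: Q_m = Q_H·(T_m/T_H) = 670 × 534.15/677.00 = 528.6 kW.
Second-stage efficiency η₂ = 1 − T_C/T_m = 1 − 303.15/534.15 = 0.4325, so W₂ = η₂·Q_m = 228.6 kW.

Ẇ₂ ≈ 228.6 kW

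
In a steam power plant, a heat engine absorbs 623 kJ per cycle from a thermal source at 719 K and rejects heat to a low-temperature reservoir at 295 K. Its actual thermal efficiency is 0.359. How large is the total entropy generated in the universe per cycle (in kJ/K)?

ΔS_univ ≈ 0.4872 kJ/K

W = η·Q_H = 0.359 × 623 = 223.7 kJ, so Q_C = Q_H − W = 399.3 kJ.
The hot reservoir loses entropy Q_H/T_H = 623/719.00 = 0.8665 kJ/K; the cold reservoir gains Q_C/T_C = 399.3/295.00 = 1.354 kJ/K.
ΔS_univ = −Q_H/T_H + Q_C/T_C = 0.4872 kJ/K (> 0, since η = 0.359 < η_Carnot = 0.590).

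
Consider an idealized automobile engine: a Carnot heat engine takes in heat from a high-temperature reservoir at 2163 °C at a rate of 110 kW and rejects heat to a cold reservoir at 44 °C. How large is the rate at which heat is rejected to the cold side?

T_H = 2163 °C → 2163 + 273.15 = 2436.15 K.
T_C = 44 °C → 44 + 273.15 = 317.15 K.
Carnot efficiency: η = 1 − T_C/T_H = 1 − 317.15/2436.15 = 0.8698.
For a reversible cycle Q_C/Q_H = T_C/T_H, so Q_C = 110 × 317.15/2436.15 = 14.32 kW.

Q̇_C ≈ 14.32 kW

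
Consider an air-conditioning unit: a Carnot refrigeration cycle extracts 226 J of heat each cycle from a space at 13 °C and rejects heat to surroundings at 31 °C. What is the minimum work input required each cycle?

W_in ≈ 14.2 J

T_H = 31 °C → 31 + 273.15 = 304.15 K.
T_C = 13 °C → 13 + 273.15 = 286.15 K.
COP_R = T_C/(T_H − T_C) = 286.15/18.00 = 15.8972.
W = Q_C/COP_R = 226/15.8972 = 14.2 J.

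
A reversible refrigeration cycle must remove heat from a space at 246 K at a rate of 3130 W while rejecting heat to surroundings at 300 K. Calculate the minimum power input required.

Ẇ_in ≈ 687 W

The reversible coefficient of performance is COP_R = T_C/(T_H − T_C) = 246.00/54.00 = 4.5556.
W = Q_C/COP_R = 3130/4.5556 = 687 W.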